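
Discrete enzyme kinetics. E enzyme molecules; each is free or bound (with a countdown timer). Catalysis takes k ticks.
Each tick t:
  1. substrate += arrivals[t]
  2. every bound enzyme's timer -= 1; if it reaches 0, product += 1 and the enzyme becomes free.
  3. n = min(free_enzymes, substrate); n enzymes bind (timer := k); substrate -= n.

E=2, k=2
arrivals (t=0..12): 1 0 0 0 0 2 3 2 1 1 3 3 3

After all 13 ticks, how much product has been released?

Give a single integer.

t=0: arr=1 -> substrate=0 bound=1 product=0
t=1: arr=0 -> substrate=0 bound=1 product=0
t=2: arr=0 -> substrate=0 bound=0 product=1
t=3: arr=0 -> substrate=0 bound=0 product=1
t=4: arr=0 -> substrate=0 bound=0 product=1
t=5: arr=2 -> substrate=0 bound=2 product=1
t=6: arr=3 -> substrate=3 bound=2 product=1
t=7: arr=2 -> substrate=3 bound=2 product=3
t=8: arr=1 -> substrate=4 bound=2 product=3
t=9: arr=1 -> substrate=3 bound=2 product=5
t=10: arr=3 -> substrate=6 bound=2 product=5
t=11: arr=3 -> substrate=7 bound=2 product=7
t=12: arr=3 -> substrate=10 bound=2 product=7

Answer: 7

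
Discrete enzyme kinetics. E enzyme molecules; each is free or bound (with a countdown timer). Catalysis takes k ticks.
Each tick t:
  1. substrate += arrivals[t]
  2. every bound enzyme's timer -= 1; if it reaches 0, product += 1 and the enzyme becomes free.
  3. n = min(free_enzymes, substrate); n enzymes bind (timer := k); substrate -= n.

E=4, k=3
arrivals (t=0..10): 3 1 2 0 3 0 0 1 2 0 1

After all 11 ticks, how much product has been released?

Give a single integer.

t=0: arr=3 -> substrate=0 bound=3 product=0
t=1: arr=1 -> substrate=0 bound=4 product=0
t=2: arr=2 -> substrate=2 bound=4 product=0
t=3: arr=0 -> substrate=0 bound=3 product=3
t=4: arr=3 -> substrate=1 bound=4 product=4
t=5: arr=0 -> substrate=1 bound=4 product=4
t=6: arr=0 -> substrate=0 bound=3 product=6
t=7: arr=1 -> substrate=0 bound=2 product=8
t=8: arr=2 -> substrate=0 bound=4 product=8
t=9: arr=0 -> substrate=0 bound=3 product=9
t=10: arr=1 -> substrate=0 bound=3 product=10

Answer: 10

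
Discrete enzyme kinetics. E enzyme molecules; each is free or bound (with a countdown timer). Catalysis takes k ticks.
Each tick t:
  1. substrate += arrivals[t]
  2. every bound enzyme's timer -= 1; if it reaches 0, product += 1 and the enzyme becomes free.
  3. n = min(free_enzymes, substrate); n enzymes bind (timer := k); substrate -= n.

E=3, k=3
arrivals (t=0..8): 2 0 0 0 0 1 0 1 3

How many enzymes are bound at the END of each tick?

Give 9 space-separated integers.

Answer: 2 2 2 0 0 1 1 2 3

Derivation:
t=0: arr=2 -> substrate=0 bound=2 product=0
t=1: arr=0 -> substrate=0 bound=2 product=0
t=2: arr=0 -> substrate=0 bound=2 product=0
t=3: arr=0 -> substrate=0 bound=0 product=2
t=4: arr=0 -> substrate=0 bound=0 product=2
t=5: arr=1 -> substrate=0 bound=1 product=2
t=6: arr=0 -> substrate=0 bound=1 product=2
t=7: arr=1 -> substrate=0 bound=2 product=2
t=8: arr=3 -> substrate=1 bound=3 product=3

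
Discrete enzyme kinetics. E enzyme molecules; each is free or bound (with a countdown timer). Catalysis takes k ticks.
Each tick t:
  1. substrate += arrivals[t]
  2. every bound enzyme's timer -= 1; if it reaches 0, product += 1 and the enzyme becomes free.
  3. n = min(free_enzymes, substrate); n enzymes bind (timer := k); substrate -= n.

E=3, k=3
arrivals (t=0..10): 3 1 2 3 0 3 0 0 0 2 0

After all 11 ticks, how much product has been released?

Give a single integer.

t=0: arr=3 -> substrate=0 bound=3 product=0
t=1: arr=1 -> substrate=1 bound=3 product=0
t=2: arr=2 -> substrate=3 bound=3 product=0
t=3: arr=3 -> substrate=3 bound=3 product=3
t=4: arr=0 -> substrate=3 bound=3 product=3
t=5: arr=3 -> substrate=6 bound=3 product=3
t=6: arr=0 -> substrate=3 bound=3 product=6
t=7: arr=0 -> substrate=3 bound=3 product=6
t=8: arr=0 -> substrate=3 bound=3 product=6
t=9: arr=2 -> substrate=2 bound=3 product=9
t=10: arr=0 -> substrate=2 bound=3 product=9

Answer: 9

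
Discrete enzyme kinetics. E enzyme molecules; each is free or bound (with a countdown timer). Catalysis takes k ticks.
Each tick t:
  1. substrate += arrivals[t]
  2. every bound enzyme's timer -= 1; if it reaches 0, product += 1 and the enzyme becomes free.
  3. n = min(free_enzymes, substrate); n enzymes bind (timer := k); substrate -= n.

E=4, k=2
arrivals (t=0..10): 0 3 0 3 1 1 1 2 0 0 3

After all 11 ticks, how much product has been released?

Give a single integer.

Answer: 11

Derivation:
t=0: arr=0 -> substrate=0 bound=0 product=0
t=1: arr=3 -> substrate=0 bound=3 product=0
t=2: arr=0 -> substrate=0 bound=3 product=0
t=3: arr=3 -> substrate=0 bound=3 product=3
t=4: arr=1 -> substrate=0 bound=4 product=3
t=5: arr=1 -> substrate=0 bound=2 product=6
t=6: arr=1 -> substrate=0 bound=2 product=7
t=7: arr=2 -> substrate=0 bound=3 product=8
t=8: arr=0 -> substrate=0 bound=2 product=9
t=9: arr=0 -> substrate=0 bound=0 product=11
t=10: arr=3 -> substrate=0 bound=3 product=11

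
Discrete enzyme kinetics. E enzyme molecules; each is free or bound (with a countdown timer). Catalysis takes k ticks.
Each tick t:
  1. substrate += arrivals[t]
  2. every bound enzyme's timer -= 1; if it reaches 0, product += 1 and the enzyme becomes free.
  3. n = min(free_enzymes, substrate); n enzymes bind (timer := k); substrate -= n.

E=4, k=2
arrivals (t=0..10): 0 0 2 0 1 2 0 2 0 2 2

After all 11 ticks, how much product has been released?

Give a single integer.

Answer: 7

Derivation:
t=0: arr=0 -> substrate=0 bound=0 product=0
t=1: arr=0 -> substrate=0 bound=0 product=0
t=2: arr=2 -> substrate=0 bound=2 product=0
t=3: arr=0 -> substrate=0 bound=2 product=0
t=4: arr=1 -> substrate=0 bound=1 product=2
t=5: arr=2 -> substrate=0 bound=3 product=2
t=6: arr=0 -> substrate=0 bound=2 product=3
t=7: arr=2 -> substrate=0 bound=2 product=5
t=8: arr=0 -> substrate=0 bound=2 product=5
t=9: arr=2 -> substrate=0 bound=2 product=7
t=10: arr=2 -> substrate=0 bound=4 product=7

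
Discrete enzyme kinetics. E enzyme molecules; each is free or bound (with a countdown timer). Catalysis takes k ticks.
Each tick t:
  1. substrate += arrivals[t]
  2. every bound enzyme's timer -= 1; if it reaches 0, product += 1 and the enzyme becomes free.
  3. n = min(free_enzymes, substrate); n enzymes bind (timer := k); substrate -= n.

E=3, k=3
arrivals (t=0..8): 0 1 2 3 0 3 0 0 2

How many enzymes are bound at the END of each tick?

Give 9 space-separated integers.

t=0: arr=0 -> substrate=0 bound=0 product=0
t=1: arr=1 -> substrate=0 bound=1 product=0
t=2: arr=2 -> substrate=0 bound=3 product=0
t=3: arr=3 -> substrate=3 bound=3 product=0
t=4: arr=0 -> substrate=2 bound=3 product=1
t=5: arr=3 -> substrate=3 bound=3 product=3
t=6: arr=0 -> substrate=3 bound=3 product=3
t=7: arr=0 -> substrate=2 bound=3 product=4
t=8: arr=2 -> substrate=2 bound=3 product=6

Answer: 0 1 3 3 3 3 3 3 3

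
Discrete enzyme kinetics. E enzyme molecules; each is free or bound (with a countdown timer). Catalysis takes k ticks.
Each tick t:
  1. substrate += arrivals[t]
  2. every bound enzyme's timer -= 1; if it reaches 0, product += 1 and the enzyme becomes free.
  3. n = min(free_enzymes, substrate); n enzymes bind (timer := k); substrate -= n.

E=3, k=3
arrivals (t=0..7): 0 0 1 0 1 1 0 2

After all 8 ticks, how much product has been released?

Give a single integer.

Answer: 2

Derivation:
t=0: arr=0 -> substrate=0 bound=0 product=0
t=1: arr=0 -> substrate=0 bound=0 product=0
t=2: arr=1 -> substrate=0 bound=1 product=0
t=3: arr=0 -> substrate=0 bound=1 product=0
t=4: arr=1 -> substrate=0 bound=2 product=0
t=5: arr=1 -> substrate=0 bound=2 product=1
t=6: arr=0 -> substrate=0 bound=2 product=1
t=7: arr=2 -> substrate=0 bound=3 product=2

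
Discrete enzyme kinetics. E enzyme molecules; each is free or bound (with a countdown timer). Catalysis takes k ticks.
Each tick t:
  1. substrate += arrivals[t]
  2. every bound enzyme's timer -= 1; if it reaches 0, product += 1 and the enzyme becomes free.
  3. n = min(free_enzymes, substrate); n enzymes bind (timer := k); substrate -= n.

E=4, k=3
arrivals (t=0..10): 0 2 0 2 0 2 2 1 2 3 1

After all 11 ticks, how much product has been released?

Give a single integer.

t=0: arr=0 -> substrate=0 bound=0 product=0
t=1: arr=2 -> substrate=0 bound=2 product=0
t=2: arr=0 -> substrate=0 bound=2 product=0
t=3: arr=2 -> substrate=0 bound=4 product=0
t=4: arr=0 -> substrate=0 bound=2 product=2
t=5: arr=2 -> substrate=0 bound=4 product=2
t=6: arr=2 -> substrate=0 bound=4 product=4
t=7: arr=1 -> substrate=1 bound=4 product=4
t=8: arr=2 -> substrate=1 bound=4 product=6
t=9: arr=3 -> substrate=2 bound=4 product=8
t=10: arr=1 -> substrate=3 bound=4 product=8

Answer: 8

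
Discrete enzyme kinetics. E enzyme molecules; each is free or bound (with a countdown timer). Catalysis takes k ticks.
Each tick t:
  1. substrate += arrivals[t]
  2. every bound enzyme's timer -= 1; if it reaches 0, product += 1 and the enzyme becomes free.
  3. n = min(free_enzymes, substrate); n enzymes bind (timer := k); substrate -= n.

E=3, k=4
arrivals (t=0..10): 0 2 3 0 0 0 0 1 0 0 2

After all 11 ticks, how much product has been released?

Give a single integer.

t=0: arr=0 -> substrate=0 bound=0 product=0
t=1: arr=2 -> substrate=0 bound=2 product=0
t=2: arr=3 -> substrate=2 bound=3 product=0
t=3: arr=0 -> substrate=2 bound=3 product=0
t=4: arr=0 -> substrate=2 bound=3 product=0
t=5: arr=0 -> substrate=0 bound=3 product=2
t=6: arr=0 -> substrate=0 bound=2 product=3
t=7: arr=1 -> substrate=0 bound=3 product=3
t=8: arr=0 -> substrate=0 bound=3 product=3
t=9: arr=0 -> substrate=0 bound=1 product=5
t=10: arr=2 -> substrate=0 bound=3 product=5

Answer: 5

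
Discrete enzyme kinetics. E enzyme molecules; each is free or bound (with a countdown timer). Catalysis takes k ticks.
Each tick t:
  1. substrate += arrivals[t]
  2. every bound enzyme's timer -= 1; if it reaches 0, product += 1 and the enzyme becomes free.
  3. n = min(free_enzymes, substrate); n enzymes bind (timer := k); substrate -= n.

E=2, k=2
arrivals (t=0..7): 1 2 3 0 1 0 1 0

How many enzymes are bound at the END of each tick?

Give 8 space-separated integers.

t=0: arr=1 -> substrate=0 bound=1 product=0
t=1: arr=2 -> substrate=1 bound=2 product=0
t=2: arr=3 -> substrate=3 bound=2 product=1
t=3: arr=0 -> substrate=2 bound=2 product=2
t=4: arr=1 -> substrate=2 bound=2 product=3
t=5: arr=0 -> substrate=1 bound=2 product=4
t=6: arr=1 -> substrate=1 bound=2 product=5
t=7: arr=0 -> substrate=0 bound=2 product=6

Answer: 1 2 2 2 2 2 2 2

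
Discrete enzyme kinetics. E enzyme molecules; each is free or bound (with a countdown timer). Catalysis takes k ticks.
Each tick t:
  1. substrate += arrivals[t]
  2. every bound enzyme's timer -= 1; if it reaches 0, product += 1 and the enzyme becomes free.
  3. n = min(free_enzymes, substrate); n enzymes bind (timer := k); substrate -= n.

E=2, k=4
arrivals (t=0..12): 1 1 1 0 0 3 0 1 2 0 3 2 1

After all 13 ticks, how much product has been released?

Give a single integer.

Answer: 5

Derivation:
t=0: arr=1 -> substrate=0 bound=1 product=0
t=1: arr=1 -> substrate=0 bound=2 product=0
t=2: arr=1 -> substrate=1 bound=2 product=0
t=3: arr=0 -> substrate=1 bound=2 product=0
t=4: arr=0 -> substrate=0 bound=2 product=1
t=5: arr=3 -> substrate=2 bound=2 product=2
t=6: arr=0 -> substrate=2 bound=2 product=2
t=7: arr=1 -> substrate=3 bound=2 product=2
t=8: arr=2 -> substrate=4 bound=2 product=3
t=9: arr=0 -> substrate=3 bound=2 product=4
t=10: arr=3 -> substrate=6 bound=2 product=4
t=11: arr=2 -> substrate=8 bound=2 product=4
t=12: arr=1 -> substrate=8 bound=2 product=5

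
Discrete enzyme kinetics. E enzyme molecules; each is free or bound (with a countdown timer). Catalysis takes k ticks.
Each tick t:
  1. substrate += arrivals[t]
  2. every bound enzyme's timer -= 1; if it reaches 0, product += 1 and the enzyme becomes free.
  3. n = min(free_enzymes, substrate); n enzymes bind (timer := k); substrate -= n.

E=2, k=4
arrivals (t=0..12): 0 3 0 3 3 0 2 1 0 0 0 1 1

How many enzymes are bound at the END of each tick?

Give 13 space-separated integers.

Answer: 0 2 2 2 2 2 2 2 2 2 2 2 2

Derivation:
t=0: arr=0 -> substrate=0 bound=0 product=0
t=1: arr=3 -> substrate=1 bound=2 product=0
t=2: arr=0 -> substrate=1 bound=2 product=0
t=3: arr=3 -> substrate=4 bound=2 product=0
t=4: arr=3 -> substrate=7 bound=2 product=0
t=5: arr=0 -> substrate=5 bound=2 product=2
t=6: arr=2 -> substrate=7 bound=2 product=2
t=7: arr=1 -> substrate=8 bound=2 product=2
t=8: arr=0 -> substrate=8 bound=2 product=2
t=9: arr=0 -> substrate=6 bound=2 product=4
t=10: arr=0 -> substrate=6 bound=2 product=4
t=11: arr=1 -> substrate=7 bound=2 product=4
t=12: arr=1 -> substrate=8 bound=2 product=4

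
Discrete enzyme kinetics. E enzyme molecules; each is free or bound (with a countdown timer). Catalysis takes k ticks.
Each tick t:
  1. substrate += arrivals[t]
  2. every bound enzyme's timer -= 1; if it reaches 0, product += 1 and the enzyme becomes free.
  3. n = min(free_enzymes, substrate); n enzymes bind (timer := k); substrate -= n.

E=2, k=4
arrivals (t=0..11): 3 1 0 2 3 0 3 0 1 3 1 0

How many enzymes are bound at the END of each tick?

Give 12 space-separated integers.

t=0: arr=3 -> substrate=1 bound=2 product=0
t=1: arr=1 -> substrate=2 bound=2 product=0
t=2: arr=0 -> substrate=2 bound=2 product=0
t=3: arr=2 -> substrate=4 bound=2 product=0
t=4: arr=3 -> substrate=5 bound=2 product=2
t=5: arr=0 -> substrate=5 bound=2 product=2
t=6: arr=3 -> substrate=8 bound=2 product=2
t=7: arr=0 -> substrate=8 bound=2 product=2
t=8: arr=1 -> substrate=7 bound=2 product=4
t=9: arr=3 -> substrate=10 bound=2 product=4
t=10: arr=1 -> substrate=11 bound=2 product=4
t=11: arr=0 -> substrate=11 bound=2 product=4

Answer: 2 2 2 2 2 2 2 2 2 2 2 2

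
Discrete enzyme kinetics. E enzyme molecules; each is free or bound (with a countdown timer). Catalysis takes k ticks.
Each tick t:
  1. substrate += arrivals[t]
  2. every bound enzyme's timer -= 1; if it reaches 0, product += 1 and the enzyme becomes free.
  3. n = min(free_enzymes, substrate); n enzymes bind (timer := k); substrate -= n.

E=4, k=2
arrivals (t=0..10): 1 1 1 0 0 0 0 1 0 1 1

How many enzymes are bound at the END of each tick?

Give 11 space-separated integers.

t=0: arr=1 -> substrate=0 bound=1 product=0
t=1: arr=1 -> substrate=0 bound=2 product=0
t=2: arr=1 -> substrate=0 bound=2 product=1
t=3: arr=0 -> substrate=0 bound=1 product=2
t=4: arr=0 -> substrate=0 bound=0 product=3
t=5: arr=0 -> substrate=0 bound=0 product=3
t=6: arr=0 -> substrate=0 bound=0 product=3
t=7: arr=1 -> substrate=0 bound=1 product=3
t=8: arr=0 -> substrate=0 bound=1 product=3
t=9: arr=1 -> substrate=0 bound=1 product=4
t=10: arr=1 -> substrate=0 bound=2 product=4

Answer: 1 2 2 1 0 0 0 1 1 1 2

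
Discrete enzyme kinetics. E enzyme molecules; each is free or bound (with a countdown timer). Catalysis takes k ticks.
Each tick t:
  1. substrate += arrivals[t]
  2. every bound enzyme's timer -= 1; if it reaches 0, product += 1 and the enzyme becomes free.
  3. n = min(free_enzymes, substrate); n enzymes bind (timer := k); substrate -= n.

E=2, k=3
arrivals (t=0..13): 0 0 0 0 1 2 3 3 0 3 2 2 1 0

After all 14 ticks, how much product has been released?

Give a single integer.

t=0: arr=0 -> substrate=0 bound=0 product=0
t=1: arr=0 -> substrate=0 bound=0 product=0
t=2: arr=0 -> substrate=0 bound=0 product=0
t=3: arr=0 -> substrate=0 bound=0 product=0
t=4: arr=1 -> substrate=0 bound=1 product=0
t=5: arr=2 -> substrate=1 bound=2 product=0
t=6: arr=3 -> substrate=4 bound=2 product=0
t=7: arr=3 -> substrate=6 bound=2 product=1
t=8: arr=0 -> substrate=5 bound=2 product=2
t=9: arr=3 -> substrate=8 bound=2 product=2
t=10: arr=2 -> substrate=9 bound=2 product=3
t=11: arr=2 -> substrate=10 bound=2 product=4
t=12: arr=1 -> substrate=11 bound=2 product=4
t=13: arr=0 -> substrate=10 bound=2 product=5

Answer: 5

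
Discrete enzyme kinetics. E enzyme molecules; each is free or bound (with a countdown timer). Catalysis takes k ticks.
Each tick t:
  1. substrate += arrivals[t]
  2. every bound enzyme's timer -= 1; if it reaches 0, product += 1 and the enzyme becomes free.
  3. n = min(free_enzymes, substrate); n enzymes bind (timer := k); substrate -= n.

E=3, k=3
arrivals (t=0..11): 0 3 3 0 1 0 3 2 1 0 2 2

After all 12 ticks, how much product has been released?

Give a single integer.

t=0: arr=0 -> substrate=0 bound=0 product=0
t=1: arr=3 -> substrate=0 bound=3 product=0
t=2: arr=3 -> substrate=3 bound=3 product=0
t=3: arr=0 -> substrate=3 bound=3 product=0
t=4: arr=1 -> substrate=1 bound=3 product=3
t=5: arr=0 -> substrate=1 bound=3 product=3
t=6: arr=3 -> substrate=4 bound=3 product=3
t=7: arr=2 -> substrate=3 bound=3 product=6
t=8: arr=1 -> substrate=4 bound=3 product=6
t=9: arr=0 -> substrate=4 bound=3 product=6
t=10: arr=2 -> substrate=3 bound=3 product=9
t=11: arr=2 -> substrate=5 bound=3 product=9

Answer: 9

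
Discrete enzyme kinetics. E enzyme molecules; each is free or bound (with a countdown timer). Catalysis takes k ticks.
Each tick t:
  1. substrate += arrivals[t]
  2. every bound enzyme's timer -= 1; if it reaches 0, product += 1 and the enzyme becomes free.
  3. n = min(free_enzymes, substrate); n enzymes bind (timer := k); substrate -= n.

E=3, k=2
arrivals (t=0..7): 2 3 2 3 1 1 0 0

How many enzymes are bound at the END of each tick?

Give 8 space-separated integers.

t=0: arr=2 -> substrate=0 bound=2 product=0
t=1: arr=3 -> substrate=2 bound=3 product=0
t=2: arr=2 -> substrate=2 bound=3 product=2
t=3: arr=3 -> substrate=4 bound=3 product=3
t=4: arr=1 -> substrate=3 bound=3 product=5
t=5: arr=1 -> substrate=3 bound=3 product=6
t=6: arr=0 -> substrate=1 bound=3 product=8
t=7: arr=0 -> substrate=0 bound=3 product=9

Answer: 2 3 3 3 3 3 3 3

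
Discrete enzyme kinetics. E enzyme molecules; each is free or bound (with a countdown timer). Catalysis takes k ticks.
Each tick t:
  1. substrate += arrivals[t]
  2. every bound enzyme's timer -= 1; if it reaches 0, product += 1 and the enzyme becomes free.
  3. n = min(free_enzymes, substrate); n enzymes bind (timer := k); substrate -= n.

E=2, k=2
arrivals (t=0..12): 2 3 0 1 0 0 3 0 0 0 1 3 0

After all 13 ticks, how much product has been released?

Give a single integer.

Answer: 10

Derivation:
t=0: arr=2 -> substrate=0 bound=2 product=0
t=1: arr=3 -> substrate=3 bound=2 product=0
t=2: arr=0 -> substrate=1 bound=2 product=2
t=3: arr=1 -> substrate=2 bound=2 product=2
t=4: arr=0 -> substrate=0 bound=2 product=4
t=5: arr=0 -> substrate=0 bound=2 product=4
t=6: arr=3 -> substrate=1 bound=2 product=6
t=7: arr=0 -> substrate=1 bound=2 product=6
t=8: arr=0 -> substrate=0 bound=1 product=8
t=9: arr=0 -> substrate=0 bound=1 product=8
t=10: arr=1 -> substrate=0 bound=1 product=9
t=11: arr=3 -> substrate=2 bound=2 product=9
t=12: arr=0 -> substrate=1 bound=2 product=10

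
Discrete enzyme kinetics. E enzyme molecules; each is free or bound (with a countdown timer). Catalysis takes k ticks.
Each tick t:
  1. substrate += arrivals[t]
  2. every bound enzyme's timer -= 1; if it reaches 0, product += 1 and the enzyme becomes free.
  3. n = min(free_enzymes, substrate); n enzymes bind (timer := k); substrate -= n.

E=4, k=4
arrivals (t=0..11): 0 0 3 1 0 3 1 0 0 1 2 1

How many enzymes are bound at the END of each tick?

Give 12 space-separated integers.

t=0: arr=0 -> substrate=0 bound=0 product=0
t=1: arr=0 -> substrate=0 bound=0 product=0
t=2: arr=3 -> substrate=0 bound=3 product=0
t=3: arr=1 -> substrate=0 bound=4 product=0
t=4: arr=0 -> substrate=0 bound=4 product=0
t=5: arr=3 -> substrate=3 bound=4 product=0
t=6: arr=1 -> substrate=1 bound=4 product=3
t=7: arr=0 -> substrate=0 bound=4 product=4
t=8: arr=0 -> substrate=0 bound=4 product=4
t=9: arr=1 -> substrate=1 bound=4 product=4
t=10: arr=2 -> substrate=0 bound=4 product=7
t=11: arr=1 -> substrate=0 bound=4 product=8

Answer: 0 0 3 4 4 4 4 4 4 4 4 4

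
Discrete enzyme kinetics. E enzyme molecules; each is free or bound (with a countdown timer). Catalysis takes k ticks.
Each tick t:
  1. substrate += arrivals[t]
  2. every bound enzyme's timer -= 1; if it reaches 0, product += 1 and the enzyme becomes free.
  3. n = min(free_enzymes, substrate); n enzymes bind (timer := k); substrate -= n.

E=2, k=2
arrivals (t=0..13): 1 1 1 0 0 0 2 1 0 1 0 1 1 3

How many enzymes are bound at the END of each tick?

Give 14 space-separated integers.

Answer: 1 2 2 1 0 0 2 2 1 2 1 1 2 2

Derivation:
t=0: arr=1 -> substrate=0 bound=1 product=0
t=1: arr=1 -> substrate=0 bound=2 product=0
t=2: arr=1 -> substrate=0 bound=2 product=1
t=3: arr=0 -> substrate=0 bound=1 product=2
t=4: arr=0 -> substrate=0 bound=0 product=3
t=5: arr=0 -> substrate=0 bound=0 product=3
t=6: arr=2 -> substrate=0 bound=2 product=3
t=7: arr=1 -> substrate=1 bound=2 product=3
t=8: arr=0 -> substrate=0 bound=1 product=5
t=9: arr=1 -> substrate=0 bound=2 product=5
t=10: arr=0 -> substrate=0 bound=1 product=6
t=11: arr=1 -> substrate=0 bound=1 product=7
t=12: arr=1 -> substrate=0 bound=2 product=7
t=13: arr=3 -> substrate=2 bound=2 product=8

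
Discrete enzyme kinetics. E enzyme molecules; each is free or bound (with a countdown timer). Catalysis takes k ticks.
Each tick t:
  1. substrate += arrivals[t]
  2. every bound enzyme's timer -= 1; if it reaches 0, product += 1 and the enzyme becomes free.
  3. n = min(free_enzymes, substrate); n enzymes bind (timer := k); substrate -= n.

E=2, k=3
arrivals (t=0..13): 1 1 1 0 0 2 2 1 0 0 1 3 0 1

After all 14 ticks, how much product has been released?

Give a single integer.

t=0: arr=1 -> substrate=0 bound=1 product=0
t=1: arr=1 -> substrate=0 bound=2 product=0
t=2: arr=1 -> substrate=1 bound=2 product=0
t=3: arr=0 -> substrate=0 bound=2 product=1
t=4: arr=0 -> substrate=0 bound=1 product=2
t=5: arr=2 -> substrate=1 bound=2 product=2
t=6: arr=2 -> substrate=2 bound=2 product=3
t=7: arr=1 -> substrate=3 bound=2 product=3
t=8: arr=0 -> substrate=2 bound=2 product=4
t=9: arr=0 -> substrate=1 bound=2 product=5
t=10: arr=1 -> substrate=2 bound=2 product=5
t=11: arr=3 -> substrate=4 bound=2 product=6
t=12: arr=0 -> substrate=3 bound=2 product=7
t=13: arr=1 -> substrate=4 bound=2 product=7

Answer: 7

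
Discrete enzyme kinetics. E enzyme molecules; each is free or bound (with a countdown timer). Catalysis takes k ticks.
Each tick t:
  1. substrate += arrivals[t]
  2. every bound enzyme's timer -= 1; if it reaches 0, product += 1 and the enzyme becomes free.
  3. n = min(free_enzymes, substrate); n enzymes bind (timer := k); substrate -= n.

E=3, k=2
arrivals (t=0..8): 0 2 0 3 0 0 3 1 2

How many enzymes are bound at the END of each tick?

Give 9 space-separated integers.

Answer: 0 2 2 3 3 0 3 3 3

Derivation:
t=0: arr=0 -> substrate=0 bound=0 product=0
t=1: arr=2 -> substrate=0 bound=2 product=0
t=2: arr=0 -> substrate=0 bound=2 product=0
t=3: arr=3 -> substrate=0 bound=3 product=2
t=4: arr=0 -> substrate=0 bound=3 product=2
t=5: arr=0 -> substrate=0 bound=0 product=5
t=6: arr=3 -> substrate=0 bound=3 product=5
t=7: arr=1 -> substrate=1 bound=3 product=5
t=8: arr=2 -> substrate=0 bound=3 product=8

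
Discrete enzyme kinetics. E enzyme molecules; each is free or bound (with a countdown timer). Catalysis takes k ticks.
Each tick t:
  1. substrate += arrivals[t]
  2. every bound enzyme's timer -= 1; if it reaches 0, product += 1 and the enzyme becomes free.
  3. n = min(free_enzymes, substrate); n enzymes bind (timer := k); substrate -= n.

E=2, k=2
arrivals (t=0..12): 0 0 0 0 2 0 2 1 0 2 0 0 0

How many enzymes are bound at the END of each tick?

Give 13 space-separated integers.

Answer: 0 0 0 0 2 2 2 2 1 2 2 1 0

Derivation:
t=0: arr=0 -> substrate=0 bound=0 product=0
t=1: arr=0 -> substrate=0 bound=0 product=0
t=2: arr=0 -> substrate=0 bound=0 product=0
t=3: arr=0 -> substrate=0 bound=0 product=0
t=4: arr=2 -> substrate=0 bound=2 product=0
t=5: arr=0 -> substrate=0 bound=2 product=0
t=6: arr=2 -> substrate=0 bound=2 product=2
t=7: arr=1 -> substrate=1 bound=2 product=2
t=8: arr=0 -> substrate=0 bound=1 product=4
t=9: arr=2 -> substrate=1 bound=2 product=4
t=10: arr=0 -> substrate=0 bound=2 product=5
t=11: arr=0 -> substrate=0 bound=1 product=6
t=12: arr=0 -> substrate=0 bound=0 product=7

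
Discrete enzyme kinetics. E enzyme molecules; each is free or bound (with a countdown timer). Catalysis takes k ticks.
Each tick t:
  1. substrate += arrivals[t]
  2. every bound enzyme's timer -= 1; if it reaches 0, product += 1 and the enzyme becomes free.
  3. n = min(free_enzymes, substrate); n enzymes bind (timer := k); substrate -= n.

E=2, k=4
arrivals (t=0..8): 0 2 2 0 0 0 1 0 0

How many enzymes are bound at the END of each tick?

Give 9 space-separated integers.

t=0: arr=0 -> substrate=0 bound=0 product=0
t=1: arr=2 -> substrate=0 bound=2 product=0
t=2: arr=2 -> substrate=2 bound=2 product=0
t=3: arr=0 -> substrate=2 bound=2 product=0
t=4: arr=0 -> substrate=2 bound=2 product=0
t=5: arr=0 -> substrate=0 bound=2 product=2
t=6: arr=1 -> substrate=1 bound=2 product=2
t=7: arr=0 -> substrate=1 bound=2 product=2
t=8: arr=0 -> substrate=1 bound=2 product=2

Answer: 0 2 2 2 2 2 2 2 2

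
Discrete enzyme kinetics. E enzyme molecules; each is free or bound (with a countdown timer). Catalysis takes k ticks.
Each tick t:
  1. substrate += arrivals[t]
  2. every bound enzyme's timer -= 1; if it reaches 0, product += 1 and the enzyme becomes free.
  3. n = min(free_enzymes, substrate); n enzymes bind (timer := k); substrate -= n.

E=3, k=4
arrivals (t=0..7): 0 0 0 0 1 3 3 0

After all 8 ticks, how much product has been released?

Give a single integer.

t=0: arr=0 -> substrate=0 bound=0 product=0
t=1: arr=0 -> substrate=0 bound=0 product=0
t=2: arr=0 -> substrate=0 bound=0 product=0
t=3: arr=0 -> substrate=0 bound=0 product=0
t=4: arr=1 -> substrate=0 bound=1 product=0
t=5: arr=3 -> substrate=1 bound=3 product=0
t=6: arr=3 -> substrate=4 bound=3 product=0
t=7: arr=0 -> substrate=4 bound=3 product=0

Answer: 0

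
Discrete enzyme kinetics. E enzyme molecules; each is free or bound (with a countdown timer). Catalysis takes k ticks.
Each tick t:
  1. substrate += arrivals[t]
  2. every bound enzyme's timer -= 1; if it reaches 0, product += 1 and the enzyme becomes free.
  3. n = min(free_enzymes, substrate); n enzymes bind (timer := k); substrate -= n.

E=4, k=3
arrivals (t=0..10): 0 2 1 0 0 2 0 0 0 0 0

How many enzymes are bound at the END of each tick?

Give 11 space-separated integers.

Answer: 0 2 3 3 1 2 2 2 0 0 0

Derivation:
t=0: arr=0 -> substrate=0 bound=0 product=0
t=1: arr=2 -> substrate=0 bound=2 product=0
t=2: arr=1 -> substrate=0 bound=3 product=0
t=3: arr=0 -> substrate=0 bound=3 product=0
t=4: arr=0 -> substrate=0 bound=1 product=2
t=5: arr=2 -> substrate=0 bound=2 product=3
t=6: arr=0 -> substrate=0 bound=2 product=3
t=7: arr=0 -> substrate=0 bound=2 product=3
t=8: arr=0 -> substrate=0 bound=0 product=5
t=9: arr=0 -> substrate=0 bound=0 product=5
t=10: arr=0 -> substrate=0 bound=0 product=5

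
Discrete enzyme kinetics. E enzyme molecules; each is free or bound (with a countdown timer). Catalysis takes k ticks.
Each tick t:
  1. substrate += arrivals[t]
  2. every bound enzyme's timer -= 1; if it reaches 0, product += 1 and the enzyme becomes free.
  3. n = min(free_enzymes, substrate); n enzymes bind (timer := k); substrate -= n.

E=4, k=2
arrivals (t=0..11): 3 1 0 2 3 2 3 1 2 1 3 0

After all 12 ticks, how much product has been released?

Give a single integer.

t=0: arr=3 -> substrate=0 bound=3 product=0
t=1: arr=1 -> substrate=0 bound=4 product=0
t=2: arr=0 -> substrate=0 bound=1 product=3
t=3: arr=2 -> substrate=0 bound=2 product=4
t=4: arr=3 -> substrate=1 bound=4 product=4
t=5: arr=2 -> substrate=1 bound=4 product=6
t=6: arr=3 -> substrate=2 bound=4 product=8
t=7: arr=1 -> substrate=1 bound=4 product=10
t=8: arr=2 -> substrate=1 bound=4 product=12
t=9: arr=1 -> substrate=0 bound=4 product=14
t=10: arr=3 -> substrate=1 bound=4 product=16
t=11: arr=0 -> substrate=0 bound=3 product=18

Answer: 18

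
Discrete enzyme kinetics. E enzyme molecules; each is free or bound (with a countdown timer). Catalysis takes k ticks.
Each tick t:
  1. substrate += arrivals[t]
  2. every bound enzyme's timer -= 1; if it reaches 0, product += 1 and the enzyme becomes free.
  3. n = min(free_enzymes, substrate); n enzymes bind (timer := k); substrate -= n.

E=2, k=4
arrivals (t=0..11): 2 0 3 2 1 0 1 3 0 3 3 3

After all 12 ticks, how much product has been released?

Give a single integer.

t=0: arr=2 -> substrate=0 bound=2 product=0
t=1: arr=0 -> substrate=0 bound=2 product=0
t=2: arr=3 -> substrate=3 bound=2 product=0
t=3: arr=2 -> substrate=5 bound=2 product=0
t=4: arr=1 -> substrate=4 bound=2 product=2
t=5: arr=0 -> substrate=4 bound=2 product=2
t=6: arr=1 -> substrate=5 bound=2 product=2
t=7: arr=3 -> substrate=8 bound=2 product=2
t=8: arr=0 -> substrate=6 bound=2 product=4
t=9: arr=3 -> substrate=9 bound=2 product=4
t=10: arr=3 -> substrate=12 bound=2 product=4
t=11: arr=3 -> substrate=15 bound=2 product=4

Answer: 4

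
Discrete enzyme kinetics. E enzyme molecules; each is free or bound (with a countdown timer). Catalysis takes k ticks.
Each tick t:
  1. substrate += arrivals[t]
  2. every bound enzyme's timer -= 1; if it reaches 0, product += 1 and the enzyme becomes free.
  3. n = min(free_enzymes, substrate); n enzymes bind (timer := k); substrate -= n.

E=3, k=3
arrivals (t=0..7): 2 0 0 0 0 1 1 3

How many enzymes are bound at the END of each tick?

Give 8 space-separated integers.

t=0: arr=2 -> substrate=0 bound=2 product=0
t=1: arr=0 -> substrate=0 bound=2 product=0
t=2: arr=0 -> substrate=0 bound=2 product=0
t=3: arr=0 -> substrate=0 bound=0 product=2
t=4: arr=0 -> substrate=0 bound=0 product=2
t=5: arr=1 -> substrate=0 bound=1 product=2
t=6: arr=1 -> substrate=0 bound=2 product=2
t=7: arr=3 -> substrate=2 bound=3 product=2

Answer: 2 2 2 0 0 1 2 3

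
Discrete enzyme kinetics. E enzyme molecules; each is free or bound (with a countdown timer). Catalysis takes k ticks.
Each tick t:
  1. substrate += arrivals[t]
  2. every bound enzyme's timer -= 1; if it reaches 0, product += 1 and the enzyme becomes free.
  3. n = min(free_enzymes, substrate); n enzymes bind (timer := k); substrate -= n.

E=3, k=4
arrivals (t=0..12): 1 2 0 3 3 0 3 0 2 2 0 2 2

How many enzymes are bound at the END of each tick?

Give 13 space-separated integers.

t=0: arr=1 -> substrate=0 bound=1 product=0
t=1: arr=2 -> substrate=0 bound=3 product=0
t=2: arr=0 -> substrate=0 bound=3 product=0
t=3: arr=3 -> substrate=3 bound=3 product=0
t=4: arr=3 -> substrate=5 bound=3 product=1
t=5: arr=0 -> substrate=3 bound=3 product=3
t=6: arr=3 -> substrate=6 bound=3 product=3
t=7: arr=0 -> substrate=6 bound=3 product=3
t=8: arr=2 -> substrate=7 bound=3 product=4
t=9: arr=2 -> substrate=7 bound=3 product=6
t=10: arr=0 -> substrate=7 bound=3 product=6
t=11: arr=2 -> substrate=9 bound=3 product=6
t=12: arr=2 -> substrate=10 bound=3 product=7

Answer: 1 3 3 3 3 3 3 3 3 3 3 3 3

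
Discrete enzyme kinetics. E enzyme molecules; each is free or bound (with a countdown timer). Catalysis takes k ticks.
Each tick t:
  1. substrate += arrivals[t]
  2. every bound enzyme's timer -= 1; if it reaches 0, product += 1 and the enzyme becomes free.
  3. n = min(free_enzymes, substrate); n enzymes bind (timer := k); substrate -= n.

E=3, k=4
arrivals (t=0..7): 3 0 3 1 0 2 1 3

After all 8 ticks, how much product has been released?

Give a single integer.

Answer: 3

Derivation:
t=0: arr=3 -> substrate=0 bound=3 product=0
t=1: arr=0 -> substrate=0 bound=3 product=0
t=2: arr=3 -> substrate=3 bound=3 product=0
t=3: arr=1 -> substrate=4 bound=3 product=0
t=4: arr=0 -> substrate=1 bound=3 product=3
t=5: arr=2 -> substrate=3 bound=3 product=3
t=6: arr=1 -> substrate=4 bound=3 product=3
t=7: arr=3 -> substrate=7 bound=3 product=3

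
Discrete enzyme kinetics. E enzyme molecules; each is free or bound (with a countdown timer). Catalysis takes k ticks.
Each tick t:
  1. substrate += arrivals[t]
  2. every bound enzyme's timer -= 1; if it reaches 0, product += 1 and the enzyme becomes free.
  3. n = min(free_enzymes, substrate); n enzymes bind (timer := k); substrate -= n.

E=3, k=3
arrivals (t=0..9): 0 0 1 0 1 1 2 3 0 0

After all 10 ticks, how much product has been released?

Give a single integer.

Answer: 4

Derivation:
t=0: arr=0 -> substrate=0 bound=0 product=0
t=1: arr=0 -> substrate=0 bound=0 product=0
t=2: arr=1 -> substrate=0 bound=1 product=0
t=3: arr=0 -> substrate=0 bound=1 product=0
t=4: arr=1 -> substrate=0 bound=2 product=0
t=5: arr=1 -> substrate=0 bound=2 product=1
t=6: arr=2 -> substrate=1 bound=3 product=1
t=7: arr=3 -> substrate=3 bound=3 product=2
t=8: arr=0 -> substrate=2 bound=3 product=3
t=9: arr=0 -> substrate=1 bound=3 product=4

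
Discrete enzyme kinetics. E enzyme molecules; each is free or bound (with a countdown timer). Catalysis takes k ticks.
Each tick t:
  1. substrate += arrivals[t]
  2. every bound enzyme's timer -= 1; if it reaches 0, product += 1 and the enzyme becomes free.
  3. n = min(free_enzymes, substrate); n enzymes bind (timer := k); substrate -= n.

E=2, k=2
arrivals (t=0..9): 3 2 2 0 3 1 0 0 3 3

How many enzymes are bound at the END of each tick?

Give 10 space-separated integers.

t=0: arr=3 -> substrate=1 bound=2 product=0
t=1: arr=2 -> substrate=3 bound=2 product=0
t=2: arr=2 -> substrate=3 bound=2 product=2
t=3: arr=0 -> substrate=3 bound=2 product=2
t=4: arr=3 -> substrate=4 bound=2 product=4
t=5: arr=1 -> substrate=5 bound=2 product=4
t=6: arr=0 -> substrate=3 bound=2 product=6
t=7: arr=0 -> substrate=3 bound=2 product=6
t=8: arr=3 -> substrate=4 bound=2 product=8
t=9: arr=3 -> substrate=7 bound=2 product=8

Answer: 2 2 2 2 2 2 2 2 2 2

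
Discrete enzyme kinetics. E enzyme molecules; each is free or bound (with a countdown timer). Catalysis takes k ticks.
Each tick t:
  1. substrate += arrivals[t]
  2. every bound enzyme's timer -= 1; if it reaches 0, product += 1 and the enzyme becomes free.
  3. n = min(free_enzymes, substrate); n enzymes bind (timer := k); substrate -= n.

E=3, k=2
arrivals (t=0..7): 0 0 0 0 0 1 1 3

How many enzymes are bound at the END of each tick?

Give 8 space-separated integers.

Answer: 0 0 0 0 0 1 2 3

Derivation:
t=0: arr=0 -> substrate=0 bound=0 product=0
t=1: arr=0 -> substrate=0 bound=0 product=0
t=2: arr=0 -> substrate=0 bound=0 product=0
t=3: arr=0 -> substrate=0 bound=0 product=0
t=4: arr=0 -> substrate=0 bound=0 product=0
t=5: arr=1 -> substrate=0 bound=1 product=0
t=6: arr=1 -> substrate=0 bound=2 product=0
t=7: arr=3 -> substrate=1 bound=3 product=1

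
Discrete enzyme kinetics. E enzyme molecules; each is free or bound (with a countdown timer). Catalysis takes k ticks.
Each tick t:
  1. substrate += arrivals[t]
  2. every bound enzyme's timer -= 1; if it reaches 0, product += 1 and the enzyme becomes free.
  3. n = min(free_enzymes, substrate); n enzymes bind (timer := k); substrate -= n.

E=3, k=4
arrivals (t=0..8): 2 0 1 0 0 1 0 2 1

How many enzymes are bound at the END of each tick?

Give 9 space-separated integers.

Answer: 2 2 3 3 1 2 1 3 3

Derivation:
t=0: arr=2 -> substrate=0 bound=2 product=0
t=1: arr=0 -> substrate=0 bound=2 product=0
t=2: arr=1 -> substrate=0 bound=3 product=0
t=3: arr=0 -> substrate=0 bound=3 product=0
t=4: arr=0 -> substrate=0 bound=1 product=2
t=5: arr=1 -> substrate=0 bound=2 product=2
t=6: arr=0 -> substrate=0 bound=1 product=3
t=7: arr=2 -> substrate=0 bound=3 product=3
t=8: arr=1 -> substrate=1 bound=3 product=3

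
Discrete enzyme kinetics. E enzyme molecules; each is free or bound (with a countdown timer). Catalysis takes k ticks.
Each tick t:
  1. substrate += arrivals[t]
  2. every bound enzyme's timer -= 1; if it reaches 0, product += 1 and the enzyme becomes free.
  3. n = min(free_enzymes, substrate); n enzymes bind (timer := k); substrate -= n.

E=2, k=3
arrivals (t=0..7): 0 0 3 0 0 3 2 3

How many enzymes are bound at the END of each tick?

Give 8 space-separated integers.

t=0: arr=0 -> substrate=0 bound=0 product=0
t=1: arr=0 -> substrate=0 bound=0 product=0
t=2: arr=3 -> substrate=1 bound=2 product=0
t=3: arr=0 -> substrate=1 bound=2 product=0
t=4: arr=0 -> substrate=1 bound=2 product=0
t=5: arr=3 -> substrate=2 bound=2 product=2
t=6: arr=2 -> substrate=4 bound=2 product=2
t=7: arr=3 -> substrate=7 bound=2 product=2

Answer: 0 0 2 2 2 2 2 2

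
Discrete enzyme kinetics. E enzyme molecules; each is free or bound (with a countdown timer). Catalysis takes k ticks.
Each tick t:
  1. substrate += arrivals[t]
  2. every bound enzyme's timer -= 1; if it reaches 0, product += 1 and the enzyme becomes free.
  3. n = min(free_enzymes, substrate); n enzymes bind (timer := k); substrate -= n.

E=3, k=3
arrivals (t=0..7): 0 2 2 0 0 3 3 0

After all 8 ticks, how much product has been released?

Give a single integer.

Answer: 4

Derivation:
t=0: arr=0 -> substrate=0 bound=0 product=0
t=1: arr=2 -> substrate=0 bound=2 product=0
t=2: arr=2 -> substrate=1 bound=3 product=0
t=3: arr=0 -> substrate=1 bound=3 product=0
t=4: arr=0 -> substrate=0 bound=2 product=2
t=5: arr=3 -> substrate=1 bound=3 product=3
t=6: arr=3 -> substrate=4 bound=3 product=3
t=7: arr=0 -> substrate=3 bound=3 product=4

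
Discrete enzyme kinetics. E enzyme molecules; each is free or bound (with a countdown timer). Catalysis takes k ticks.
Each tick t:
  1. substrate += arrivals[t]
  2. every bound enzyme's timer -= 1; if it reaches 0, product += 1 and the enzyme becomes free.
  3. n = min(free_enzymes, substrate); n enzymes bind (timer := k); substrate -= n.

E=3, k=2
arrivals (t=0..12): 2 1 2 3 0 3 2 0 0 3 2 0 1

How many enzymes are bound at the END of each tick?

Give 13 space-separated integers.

t=0: arr=2 -> substrate=0 bound=2 product=0
t=1: arr=1 -> substrate=0 bound=3 product=0
t=2: arr=2 -> substrate=0 bound=3 product=2
t=3: arr=3 -> substrate=2 bound=3 product=3
t=4: arr=0 -> substrate=0 bound=3 product=5
t=5: arr=3 -> substrate=2 bound=3 product=6
t=6: arr=2 -> substrate=2 bound=3 product=8
t=7: arr=0 -> substrate=1 bound=3 product=9
t=8: arr=0 -> substrate=0 bound=2 product=11
t=9: arr=3 -> substrate=1 bound=3 product=12
t=10: arr=2 -> substrate=2 bound=3 product=13
t=11: arr=0 -> substrate=0 bound=3 product=15
t=12: arr=1 -> substrate=0 bound=3 product=16

Answer: 2 3 3 3 3 3 3 3 2 3 3 3 3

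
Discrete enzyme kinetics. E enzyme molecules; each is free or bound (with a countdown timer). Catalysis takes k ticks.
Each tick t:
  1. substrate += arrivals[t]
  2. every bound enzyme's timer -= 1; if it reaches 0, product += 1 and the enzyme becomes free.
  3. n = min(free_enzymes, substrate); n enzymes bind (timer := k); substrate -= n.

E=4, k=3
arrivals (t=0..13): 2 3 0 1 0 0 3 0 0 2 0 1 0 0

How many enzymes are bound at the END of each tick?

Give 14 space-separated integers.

Answer: 2 4 4 4 2 2 3 3 3 2 2 3 1 1

Derivation:
t=0: arr=2 -> substrate=0 bound=2 product=0
t=1: arr=3 -> substrate=1 bound=4 product=0
t=2: arr=0 -> substrate=1 bound=4 product=0
t=3: arr=1 -> substrate=0 bound=4 product=2
t=4: arr=0 -> substrate=0 bound=2 product=4
t=5: arr=0 -> substrate=0 bound=2 product=4
t=6: arr=3 -> substrate=0 bound=3 product=6
t=7: arr=0 -> substrate=0 bound=3 product=6
t=8: arr=0 -> substrate=0 bound=3 product=6
t=9: arr=2 -> substrate=0 bound=2 product=9
t=10: arr=0 -> substrate=0 bound=2 product=9
t=11: arr=1 -> substrate=0 bound=3 product=9
t=12: arr=0 -> substrate=0 bound=1 product=11
t=13: arr=0 -> substrate=0 bound=1 product=11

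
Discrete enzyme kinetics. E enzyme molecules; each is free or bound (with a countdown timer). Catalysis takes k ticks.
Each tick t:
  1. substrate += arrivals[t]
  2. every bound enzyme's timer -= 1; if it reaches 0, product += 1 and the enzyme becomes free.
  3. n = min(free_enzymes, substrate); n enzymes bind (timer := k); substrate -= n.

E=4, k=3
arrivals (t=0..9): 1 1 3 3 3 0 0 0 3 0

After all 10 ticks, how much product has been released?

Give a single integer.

t=0: arr=1 -> substrate=0 bound=1 product=0
t=1: arr=1 -> substrate=0 bound=2 product=0
t=2: arr=3 -> substrate=1 bound=4 product=0
t=3: arr=3 -> substrate=3 bound=4 product=1
t=4: arr=3 -> substrate=5 bound=4 product=2
t=5: arr=0 -> substrate=3 bound=4 product=4
t=6: arr=0 -> substrate=2 bound=4 product=5
t=7: arr=0 -> substrate=1 bound=4 product=6
t=8: arr=3 -> substrate=2 bound=4 product=8
t=9: arr=0 -> substrate=1 bound=4 product=9

Answer: 9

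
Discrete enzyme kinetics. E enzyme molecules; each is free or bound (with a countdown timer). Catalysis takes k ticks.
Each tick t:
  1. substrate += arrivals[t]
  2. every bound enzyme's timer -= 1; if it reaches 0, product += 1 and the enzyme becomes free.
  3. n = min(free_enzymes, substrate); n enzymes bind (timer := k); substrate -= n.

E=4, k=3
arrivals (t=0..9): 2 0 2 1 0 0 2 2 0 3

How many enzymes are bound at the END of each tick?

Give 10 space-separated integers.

Answer: 2 2 4 3 3 1 2 4 4 4

Derivation:
t=0: arr=2 -> substrate=0 bound=2 product=0
t=1: arr=0 -> substrate=0 bound=2 product=0
t=2: arr=2 -> substrate=0 bound=4 product=0
t=3: arr=1 -> substrate=0 bound=3 product=2
t=4: arr=0 -> substrate=0 bound=3 product=2
t=5: arr=0 -> substrate=0 bound=1 product=4
t=6: arr=2 -> substrate=0 bound=2 product=5
t=7: arr=2 -> substrate=0 bound=4 product=5
t=8: arr=0 -> substrate=0 bound=4 product=5
t=9: arr=3 -> substrate=1 bound=4 product=7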